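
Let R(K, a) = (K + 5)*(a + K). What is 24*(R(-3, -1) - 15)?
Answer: -552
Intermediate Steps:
R(K, a) = (5 + K)*(K + a)
24*(R(-3, -1) - 15) = 24*(((-3)² + 5*(-3) + 5*(-1) - 3*(-1)) - 15) = 24*((9 - 15 - 5 + 3) - 15) = 24*(-8 - 15) = 24*(-23) = -552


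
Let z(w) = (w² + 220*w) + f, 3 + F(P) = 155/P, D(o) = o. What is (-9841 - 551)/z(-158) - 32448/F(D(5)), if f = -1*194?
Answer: -13494356/11655 ≈ -1157.8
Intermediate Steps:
f = -194
F(P) = -3 + 155/P
z(w) = -194 + w² + 220*w (z(w) = (w² + 220*w) - 194 = -194 + w² + 220*w)
(-9841 - 551)/z(-158) - 32448/F(D(5)) = (-9841 - 551)/(-194 + (-158)² + 220*(-158)) - 32448/(-3 + 155/5) = -10392/(-194 + 24964 - 34760) - 32448/(-3 + 155*(⅕)) = -10392/(-9990) - 32448/(-3 + 31) = -10392*(-1/9990) - 32448/28 = 1732/1665 - 32448*1/28 = 1732/1665 - 8112/7 = -13494356/11655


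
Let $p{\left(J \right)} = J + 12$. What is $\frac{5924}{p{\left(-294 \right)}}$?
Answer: $- \frac{2962}{141} \approx -21.007$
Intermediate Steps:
$p{\left(J \right)} = 12 + J$
$\frac{5924}{p{\left(-294 \right)}} = \frac{5924}{12 - 294} = \frac{5924}{-282} = 5924 \left(- \frac{1}{282}\right) = - \frac{2962}{141}$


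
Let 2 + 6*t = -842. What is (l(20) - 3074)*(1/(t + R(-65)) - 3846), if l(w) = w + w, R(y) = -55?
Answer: 6849573570/587 ≈ 1.1669e+7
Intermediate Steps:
l(w) = 2*w
t = -422/3 (t = -1/3 + (1/6)*(-842) = -1/3 - 421/3 = -422/3 ≈ -140.67)
(l(20) - 3074)*(1/(t + R(-65)) - 3846) = (2*20 - 3074)*(1/(-422/3 - 55) - 3846) = (40 - 3074)*(1/(-587/3) - 3846) = -3034*(-3/587 - 3846) = -3034*(-2257605/587) = 6849573570/587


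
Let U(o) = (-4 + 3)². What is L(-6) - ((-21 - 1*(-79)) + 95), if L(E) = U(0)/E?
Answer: -919/6 ≈ -153.17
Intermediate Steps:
U(o) = 1 (U(o) = (-1)² = 1)
L(E) = 1/E
L(-6) - ((-21 - 1*(-79)) + 95) = 1/(-6) - ((-21 - 1*(-79)) + 95) = -⅙ - ((-21 + 79) + 95) = -⅙ - (58 + 95) = -⅙ - 1*153 = -⅙ - 153 = -919/6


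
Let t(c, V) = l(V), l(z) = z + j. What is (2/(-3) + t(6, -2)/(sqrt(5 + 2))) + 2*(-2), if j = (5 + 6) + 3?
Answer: -14/3 + 12*sqrt(7)/7 ≈ -0.13109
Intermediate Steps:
j = 14 (j = 11 + 3 = 14)
l(z) = 14 + z (l(z) = z + 14 = 14 + z)
t(c, V) = 14 + V
(2/(-3) + t(6, -2)/(sqrt(5 + 2))) + 2*(-2) = (2/(-3) + (14 - 2)/(sqrt(5 + 2))) + 2*(-2) = (2*(-1/3) + 12/(sqrt(7))) - 4 = (-2/3 + 12*(sqrt(7)/7)) - 4 = (-2/3 + 12*sqrt(7)/7) - 4 = -14/3 + 12*sqrt(7)/7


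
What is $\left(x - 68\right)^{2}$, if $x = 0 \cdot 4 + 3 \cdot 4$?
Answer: $3136$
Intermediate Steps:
$x = 12$ ($x = 0 + 12 = 12$)
$\left(x - 68\right)^{2} = \left(12 - 68\right)^{2} = \left(-56\right)^{2} = 3136$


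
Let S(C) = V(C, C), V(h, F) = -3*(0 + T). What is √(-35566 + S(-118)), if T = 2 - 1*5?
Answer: 31*I*√37 ≈ 188.57*I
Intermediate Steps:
T = -3 (T = 2 - 5 = -3)
V(h, F) = 9 (V(h, F) = -3*(0 - 3) = -3*(-3) = 9)
S(C) = 9
√(-35566 + S(-118)) = √(-35566 + 9) = √(-35557) = 31*I*√37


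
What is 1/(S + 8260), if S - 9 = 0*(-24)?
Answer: 1/8269 ≈ 0.00012093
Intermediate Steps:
S = 9 (S = 9 + 0*(-24) = 9 + 0 = 9)
1/(S + 8260) = 1/(9 + 8260) = 1/8269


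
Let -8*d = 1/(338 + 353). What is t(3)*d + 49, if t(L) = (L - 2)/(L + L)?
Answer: 1625231/33168 ≈ 49.000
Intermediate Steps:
t(L) = (-2 + L)/(2*L) (t(L) = (-2 + L)/((2*L)) = (-2 + L)*(1/(2*L)) = (-2 + L)/(2*L))
d = -1/5528 (d = -1/(8*(338 + 353)) = -⅛/691 = -⅛*1/691 = -1/5528 ≈ -0.00018090)
t(3)*d + 49 = ((½)*(-2 + 3)/3)*(-1/5528) + 49 = ((½)*(⅓)*1)*(-1/5528) + 49 = (⅙)*(-1/5528) + 49 = -1/33168 + 49 = 1625231/33168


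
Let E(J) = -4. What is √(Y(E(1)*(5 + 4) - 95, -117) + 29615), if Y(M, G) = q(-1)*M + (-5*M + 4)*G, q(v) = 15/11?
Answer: I*√5767663/11 ≈ 218.33*I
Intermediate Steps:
q(v) = 15/11 (q(v) = 15*(1/11) = 15/11)
Y(M, G) = 15*M/11 + G*(4 - 5*M) (Y(M, G) = 15*M/11 + (-5*M + 4)*G = 15*M/11 + (4 - 5*M)*G = 15*M/11 + G*(4 - 5*M))
√(Y(E(1)*(5 + 4) - 95, -117) + 29615) = √((4*(-117) + 15*(-4*(5 + 4) - 95)/11 - 5*(-117)*(-4*(5 + 4) - 95)) + 29615) = √((-468 + 15*(-4*9 - 95)/11 - 5*(-117)*(-4*9 - 95)) + 29615) = √((-468 + 15*(-36 - 95)/11 - 5*(-117)*(-36 - 95)) + 29615) = √((-468 + (15/11)*(-131) - 5*(-117)*(-131)) + 29615) = √((-468 - 1965/11 - 76635) + 29615) = √(-850098/11 + 29615) = √(-524333/11) = I*√5767663/11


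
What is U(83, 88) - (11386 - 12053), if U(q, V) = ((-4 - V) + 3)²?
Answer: 8588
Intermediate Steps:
U(q, V) = (-1 - V)²
U(83, 88) - (11386 - 12053) = (1 + 88)² - (11386 - 12053) = 89² - 1*(-667) = 7921 + 667 = 8588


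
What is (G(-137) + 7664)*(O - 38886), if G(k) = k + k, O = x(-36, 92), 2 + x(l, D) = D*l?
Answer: -311858000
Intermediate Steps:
x(l, D) = -2 + D*l
O = -3314 (O = -2 + 92*(-36) = -2 - 3312 = -3314)
G(k) = 2*k
(G(-137) + 7664)*(O - 38886) = (2*(-137) + 7664)*(-3314 - 38886) = (-274 + 7664)*(-42200) = 7390*(-42200) = -311858000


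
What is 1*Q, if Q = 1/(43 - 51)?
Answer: -⅛ ≈ -0.12500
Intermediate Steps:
Q = -⅛ (Q = 1/(-8) = -⅛ ≈ -0.12500)
1*Q = 1*(-⅛) = -⅛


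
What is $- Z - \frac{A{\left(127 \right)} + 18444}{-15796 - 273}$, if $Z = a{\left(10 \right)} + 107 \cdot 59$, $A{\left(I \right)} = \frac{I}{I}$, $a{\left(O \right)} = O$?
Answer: $- \frac{101585842}{16069} \approx -6321.9$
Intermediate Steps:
$A{\left(I \right)} = 1$
$Z = 6323$ ($Z = 10 + 107 \cdot 59 = 10 + 6313 = 6323$)
$- Z - \frac{A{\left(127 \right)} + 18444}{-15796 - 273} = \left(-1\right) 6323 - \frac{1 + 18444}{-15796 - 273} = -6323 - \frac{18445}{-16069} = -6323 - 18445 \left(- \frac{1}{16069}\right) = -6323 - - \frac{18445}{16069} = -6323 + \frac{18445}{16069} = - \frac{101585842}{16069}$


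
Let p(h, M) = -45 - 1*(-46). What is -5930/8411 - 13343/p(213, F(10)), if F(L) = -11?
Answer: -112233903/8411 ≈ -13344.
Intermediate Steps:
p(h, M) = 1 (p(h, M) = -45 + 46 = 1)
-5930/8411 - 13343/p(213, F(10)) = -5930/8411 - 13343/1 = -5930*1/8411 - 13343*1 = -5930/8411 - 13343 = -112233903/8411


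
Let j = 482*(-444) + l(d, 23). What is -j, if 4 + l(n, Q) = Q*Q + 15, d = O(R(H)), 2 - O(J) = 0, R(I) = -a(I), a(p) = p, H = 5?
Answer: 213468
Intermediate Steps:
R(I) = -I
O(J) = 2 (O(J) = 2 - 1*0 = 2 + 0 = 2)
d = 2
l(n, Q) = 11 + Q² (l(n, Q) = -4 + (Q*Q + 15) = -4 + (Q² + 15) = -4 + (15 + Q²) = 11 + Q²)
j = -213468 (j = 482*(-444) + (11 + 23²) = -214008 + (11 + 529) = -214008 + 540 = -213468)
-j = -1*(-213468) = 213468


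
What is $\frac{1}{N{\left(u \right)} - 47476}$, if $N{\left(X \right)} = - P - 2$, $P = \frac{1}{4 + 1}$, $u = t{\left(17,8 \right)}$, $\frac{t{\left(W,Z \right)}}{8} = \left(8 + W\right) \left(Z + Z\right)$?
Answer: $- \frac{5}{237391} \approx -2.1062 \cdot 10^{-5}$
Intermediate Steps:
$t{\left(W,Z \right)} = 16 Z \left(8 + W\right)$ ($t{\left(W,Z \right)} = 8 \left(8 + W\right) \left(Z + Z\right) = 8 \left(8 + W\right) 2 Z = 8 \cdot 2 Z \left(8 + W\right) = 16 Z \left(8 + W\right)$)
$u = 3200$ ($u = 16 \cdot 8 \left(8 + 17\right) = 16 \cdot 8 \cdot 25 = 3200$)
$P = \frac{1}{5} \approx 0.2$
$N{\left(X \right)} = - \frac{11}{5}$ ($N{\left(X \right)} = \left(-1\right) \frac{1}{5} - 2 = - \frac{1}{5} - 2 = - \frac{11}{5}$)
$\frac{1}{N{\left(u \right)} - 47476} = \frac{1}{- \frac{11}{5} - 47476} = \frac{1}{- \frac{237391}{5}} = - \frac{5}{237391}$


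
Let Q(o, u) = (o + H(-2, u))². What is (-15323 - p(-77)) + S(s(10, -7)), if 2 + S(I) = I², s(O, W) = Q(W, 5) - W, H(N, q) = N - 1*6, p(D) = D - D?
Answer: 38499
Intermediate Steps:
p(D) = 0
H(N, q) = -6 + N (H(N, q) = N - 6 = -6 + N)
Q(o, u) = (-8 + o)² (Q(o, u) = (o + (-6 - 2))² = (o - 8)² = (-8 + o)²)
s(O, W) = (-8 + W)² - W
S(I) = -2 + I²
(-15323 - p(-77)) + S(s(10, -7)) = (-15323 - 1*0) + (-2 + ((-8 - 7)² - 1*(-7))²) = (-15323 + 0) + (-2 + ((-15)² + 7)²) = -15323 + (-2 + (225 + 7)²) = -15323 + (-2 + 232²) = -15323 + (-2 + 53824) = -15323 + 53822 = 38499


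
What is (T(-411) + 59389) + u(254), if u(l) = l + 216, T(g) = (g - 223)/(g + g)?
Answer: 24602366/411 ≈ 59860.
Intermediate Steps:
T(g) = (-223 + g)/(2*g) (T(g) = (-223 + g)/((2*g)) = (-223 + g)*(1/(2*g)) = (-223 + g)/(2*g))
u(l) = 216 + l
(T(-411) + 59389) + u(254) = ((1/2)*(-223 - 411)/(-411) + 59389) + (216 + 254) = ((1/2)*(-1/411)*(-634) + 59389) + 470 = (317/411 + 59389) + 470 = 24409196/411 + 470 = 24602366/411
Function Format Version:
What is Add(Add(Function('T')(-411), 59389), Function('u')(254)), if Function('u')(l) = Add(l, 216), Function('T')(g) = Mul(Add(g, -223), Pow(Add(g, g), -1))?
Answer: Rational(24602366, 411) ≈ 59860.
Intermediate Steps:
Function('T')(g) = Mul(Rational(1, 2), Pow(g, -1), Add(-223, g)) (Function('T')(g) = Mul(Add(-223, g), Pow(Mul(2, g), -1)) = Mul(Add(-223, g), Mul(Rational(1, 2), Pow(g, -1))) = Mul(Rational(1, 2), Pow(g, -1), Add(-223, g)))
Function('u')(l) = Add(216, l)
Add(Add(Function('T')(-411), 59389), Function('u')(254)) = Add(Add(Mul(Rational(1, 2), Pow(-411, -1), Add(-223, -411)), 59389), Add(216, 254)) = Add(Add(Mul(Rational(1, 2), Rational(-1, 411), -634), 59389), 470) = Add(Add(Rational(317, 411), 59389), 470) = Add(Rational(24409196, 411), 470) = Rational(24602366, 411)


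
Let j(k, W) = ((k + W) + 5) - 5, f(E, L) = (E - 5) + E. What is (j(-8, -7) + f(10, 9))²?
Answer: 0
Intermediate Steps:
f(E, L) = -5 + 2*E (f(E, L) = (-5 + E) + E = -5 + 2*E)
j(k, W) = W + k (j(k, W) = ((W + k) + 5) - 5 = (5 + W + k) - 5 = W + k)
(j(-8, -7) + f(10, 9))² = ((-7 - 8) + (-5 + 2*10))² = (-15 + (-5 + 20))² = (-15 + 15)² = 0² = 0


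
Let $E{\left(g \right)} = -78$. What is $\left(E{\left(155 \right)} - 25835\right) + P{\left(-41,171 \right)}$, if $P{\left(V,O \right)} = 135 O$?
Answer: $-2828$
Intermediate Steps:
$\left(E{\left(155 \right)} - 25835\right) + P{\left(-41,171 \right)} = \left(-78 - 25835\right) + 135 \cdot 171 = -25913 + 23085 = -2828$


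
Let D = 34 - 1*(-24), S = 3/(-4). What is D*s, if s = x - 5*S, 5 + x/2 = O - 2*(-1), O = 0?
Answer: -261/2 ≈ -130.50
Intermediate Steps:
S = -3/4 (S = 3*(-1/4) = -3/4 ≈ -0.75000)
x = -6 (x = -10 + 2*(0 - 2*(-1)) = -10 + 2*(0 + 2) = -10 + 2*2 = -10 + 4 = -6)
s = -9/4 (s = -6 - 5*(-3/4) = -6 + 15/4 = -9/4 ≈ -2.2500)
D = 58 (D = 34 + 24 = 58)
D*s = 58*(-9/4) = -261/2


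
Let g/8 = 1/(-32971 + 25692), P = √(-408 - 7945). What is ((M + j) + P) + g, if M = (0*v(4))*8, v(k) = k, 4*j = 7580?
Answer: 13793697/7279 + I*√8353 ≈ 1895.0 + 91.395*I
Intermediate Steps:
j = 1895 (j = (¼)*7580 = 1895)
P = I*√8353 (P = √(-8353) = I*√8353 ≈ 91.395*I)
g = -8/7279 (g = 8/(-32971 + 25692) = 8/(-7279) = 8*(-1/7279) = -8/7279 ≈ -0.0010991)
M = 0 (M = (0*4)*8 = 0*8 = 0)
((M + j) + P) + g = ((0 + 1895) + I*√8353) - 8/7279 = (1895 + I*√8353) - 8/7279 = 13793697/7279 + I*√8353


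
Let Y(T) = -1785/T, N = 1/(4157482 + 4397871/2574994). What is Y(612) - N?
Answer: -374692377004193/128465947235748 ≈ -2.9167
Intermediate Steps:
N = 2574994/10705495602979 (N = 1/(4157482 + 4397871*(1/2574994)) = 1/(4157482 + 4397871/2574994) = 1/(10705495602979/2574994) = 2574994/10705495602979 ≈ 2.4053e-7)
Y(612) - N = -1785/612 - 1*2574994/10705495602979 = -1785*1/612 - 2574994/10705495602979 = -35/12 - 2574994/10705495602979 = -374692377004193/128465947235748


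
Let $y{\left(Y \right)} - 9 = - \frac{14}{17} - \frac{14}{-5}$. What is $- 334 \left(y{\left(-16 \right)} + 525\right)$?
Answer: $- \frac{15216372}{85} \approx -1.7902 \cdot 10^{5}$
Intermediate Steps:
$y{\left(Y \right)} = \frac{933}{85}$ ($y{\left(Y \right)} = 9 - \left(- \frac{14}{5} + \frac{14}{17}\right) = 9 - - \frac{168}{85} = 9 + \left(- \frac{14}{17} + \frac{14}{5}\right) = 9 + \frac{168}{85} = \frac{933}{85}$)
$- 334 \left(y{\left(-16 \right)} + 525\right) = - 334 \left(\frac{933}{85} + 525\right) = \left(-334\right) \frac{45558}{85} = - \frac{15216372}{85}$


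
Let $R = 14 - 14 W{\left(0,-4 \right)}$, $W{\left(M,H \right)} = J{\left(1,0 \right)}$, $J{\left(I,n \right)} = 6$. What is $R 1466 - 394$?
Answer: $-103014$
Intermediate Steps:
$W{\left(M,H \right)} = 6$
$R = -70$ ($R = 14 - 84 = -70$)
$R 1466 - 394 = \left(-70\right) 1466 - 394 = -102620 - 394 = -103014$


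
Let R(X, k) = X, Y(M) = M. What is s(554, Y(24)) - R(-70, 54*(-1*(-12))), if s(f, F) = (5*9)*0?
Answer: 70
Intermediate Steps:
s(f, F) = 0 (s(f, F) = 45*0 = 0)
s(554, Y(24)) - R(-70, 54*(-1*(-12))) = 0 - 1*(-70) = 0 + 70 = 70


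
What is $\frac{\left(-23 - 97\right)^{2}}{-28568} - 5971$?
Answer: $- \frac{21324241}{3571} \approx -5971.5$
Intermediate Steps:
$\frac{\left(-23 - 97\right)^{2}}{-28568} - 5971 = \left(-120\right)^{2} \left(- \frac{1}{28568}\right) - 5971 = 14400 \left(- \frac{1}{28568}\right) - 5971 = - \frac{1800}{3571} - 5971 = - \frac{21324241}{3571}$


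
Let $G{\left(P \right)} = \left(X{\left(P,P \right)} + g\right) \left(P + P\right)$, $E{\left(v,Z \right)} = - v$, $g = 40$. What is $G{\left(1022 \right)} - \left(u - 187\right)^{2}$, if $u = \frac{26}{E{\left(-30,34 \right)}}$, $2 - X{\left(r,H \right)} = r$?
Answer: $- \frac{458497264}{225} \approx -2.0378 \cdot 10^{6}$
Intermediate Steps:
$X{\left(r,H \right)} = 2 - r$
$G{\left(P \right)} = 2 P \left(42 - P\right)$ ($G{\left(P \right)} = \left(\left(2 - P\right) + 40\right) \left(P + P\right) = \left(42 - P\right) 2 P = 2 P \left(42 - P\right)$)
$u = \frac{13}{15}$ ($u = \frac{26}{\left(-1\right) \left(-30\right)} = \frac{26}{30} = 26 \cdot \frac{1}{30} = \frac{13}{15} \approx 0.86667$)
$G{\left(1022 \right)} - \left(u - 187\right)^{2} = 2 \cdot 1022 \left(42 - 1022\right) - \left(\frac{13}{15} - 187\right)^{2} = 2 \cdot 1022 \left(42 - 1022\right) - \left(- \frac{2792}{15}\right)^{2} = 2 \cdot 1022 \left(-980\right) - \frac{7795264}{225} = -2003120 - \frac{7795264}{225} = - \frac{458497264}{225}$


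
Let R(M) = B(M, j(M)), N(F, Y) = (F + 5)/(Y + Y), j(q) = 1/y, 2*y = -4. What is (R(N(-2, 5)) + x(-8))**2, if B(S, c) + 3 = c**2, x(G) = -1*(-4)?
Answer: 25/16 ≈ 1.5625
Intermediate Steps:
y = -2 (y = (1/2)*(-4) = -2)
j(q) = -1/2 (j(q) = 1/(-2) = -1/2)
N(F, Y) = (5 + F)/(2*Y) (N(F, Y) = (5 + F)/((2*Y)) = (5 + F)*(1/(2*Y)) = (5 + F)/(2*Y))
x(G) = 4
B(S, c) = -3 + c**2
R(M) = -11/4 (R(M) = -3 + (-1/2)**2 = -3 + 1/4 = -11/4)
(R(N(-2, 5)) + x(-8))**2 = (-11/4 + 4)**2 = (5/4)**2 = 25/16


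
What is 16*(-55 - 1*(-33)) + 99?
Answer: -253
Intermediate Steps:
16*(-55 - 1*(-33)) + 99 = 16*(-55 + 33) + 99 = 16*(-22) + 99 = -352 + 99 = -253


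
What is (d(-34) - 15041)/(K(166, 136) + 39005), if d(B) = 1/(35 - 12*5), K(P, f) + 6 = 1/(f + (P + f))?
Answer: -164699388/427039075 ≈ -0.38568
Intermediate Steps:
K(P, f) = -6 + 1/(P + 2*f) (K(P, f) = -6 + 1/(f + (P + f)) = -6 + 1/(P + 2*f))
d(B) = -1/25 (d(B) = 1/(35 - 60) = 1/(-25) = -1/25)
(d(-34) - 15041)/(K(166, 136) + 39005) = (-1/25 - 15041)/((1 - 12*136 - 6*166)/(166 + 2*136) + 39005) = -376026/(25*((1 - 1632 - 996)/(166 + 272) + 39005)) = -376026/(25*(-2627/438 + 39005)) = -376026/(25*17081563/438) = -376026/25*438/17081563 = -164699388/427039075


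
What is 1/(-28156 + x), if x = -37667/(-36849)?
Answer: -36849/1037482777 ≈ -3.5518e-5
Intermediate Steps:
x = 37667/36849 (x = -37667*(-1/36849) = 37667/36849 ≈ 1.0222)
1/(-28156 + x) = 1/(-28156 + 37667/36849) = 1/(-1037482777/36849) = -36849/1037482777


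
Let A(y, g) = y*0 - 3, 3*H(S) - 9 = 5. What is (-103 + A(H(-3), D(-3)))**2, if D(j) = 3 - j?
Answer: 11236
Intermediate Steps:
H(S) = 14/3 (H(S) = 3 + (1/3)*5 = 3 + 5/3 = 14/3)
A(y, g) = -3 (A(y, g) = 0 - 3 = -3)
(-103 + A(H(-3), D(-3)))**2 = (-103 - 3)**2 = (-106)**2 = 11236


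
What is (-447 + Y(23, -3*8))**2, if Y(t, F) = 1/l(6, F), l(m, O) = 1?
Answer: 198916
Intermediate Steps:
Y(t, F) = 1 (Y(t, F) = 1/1 = 1)
(-447 + Y(23, -3*8))**2 = (-447 + 1)**2 = (-446)**2 = 198916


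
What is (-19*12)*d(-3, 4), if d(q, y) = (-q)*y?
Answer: -2736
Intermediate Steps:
d(q, y) = -q*y
(-19*12)*d(-3, 4) = (-19*12)*(-1*(-3)*4) = -228*12 = -2736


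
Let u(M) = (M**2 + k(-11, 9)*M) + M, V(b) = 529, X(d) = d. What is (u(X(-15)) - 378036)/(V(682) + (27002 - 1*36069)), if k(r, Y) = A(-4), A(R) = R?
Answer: 62961/1423 ≈ 44.245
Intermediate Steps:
k(r, Y) = -4
u(M) = M**2 - 3*M (u(M) = (M**2 - 4*M) + M = M**2 - 3*M)
(u(X(-15)) - 378036)/(V(682) + (27002 - 1*36069)) = (-15*(-3 - 15) - 378036)/(529 + (27002 - 1*36069)) = (-15*(-18) - 378036)/(529 + (27002 - 36069)) = (270 - 378036)/(529 - 9067) = -377766/(-8538) = -377766*(-1/8538) = 62961/1423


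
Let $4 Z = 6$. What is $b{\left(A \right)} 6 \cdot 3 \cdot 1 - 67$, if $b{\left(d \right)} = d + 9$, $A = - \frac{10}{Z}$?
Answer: $-25$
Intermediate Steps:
$Z = \frac{3}{2}$ ($Z = \frac{1}{4} \cdot 6 = \frac{3}{2} \approx 1.5$)
$A = - \frac{20}{3}$ ($A = - \frac{10}{\frac{3}{2}} = \left(-10\right) \frac{2}{3} = - \frac{20}{3} \approx -6.6667$)
$b{\left(d \right)} = 9 + d$
$b{\left(A \right)} 6 \cdot 3 \cdot 1 - 67 = \left(9 - \frac{20}{3}\right) 6 \cdot 3 \cdot 1 - 67 = \frac{7 \cdot 18 \cdot 1}{3} - 67 = \frac{7}{3} \cdot 18 - 67 = 42 - 67 = -25$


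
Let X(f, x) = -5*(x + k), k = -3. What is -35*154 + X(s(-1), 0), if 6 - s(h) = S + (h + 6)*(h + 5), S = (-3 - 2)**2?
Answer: -5375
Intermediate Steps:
S = 25 (S = (-5)**2 = 25)
s(h) = -19 - (5 + h)*(6 + h) (s(h) = 6 - (25 + (h + 6)*(h + 5)) = 6 - (25 + (6 + h)*(5 + h)) = 6 - (25 + (5 + h)*(6 + h)) = 6 + (-25 - (5 + h)*(6 + h)) = -19 - (5 + h)*(6 + h))
X(f, x) = 15 - 5*x (X(f, x) = -5*(x - 3) = -5*(-3 + x) = 15 - 5*x)
-35*154 + X(s(-1), 0) = -35*154 + (15 - 5*0) = -5390 + (15 + 0) = -5390 + 15 = -5375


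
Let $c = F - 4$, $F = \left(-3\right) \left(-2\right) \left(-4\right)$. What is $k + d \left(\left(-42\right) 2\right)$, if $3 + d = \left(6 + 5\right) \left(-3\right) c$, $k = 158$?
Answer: $-77206$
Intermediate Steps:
$F = -24$ ($F = 6 \left(-4\right) = -24$)
$c = -28$ ($c = -24 - 4 = -28$)
$d = 921$ ($d = -3 + \left(6 + 5\right) \left(-3\right) \left(-28\right) = -3 + 11 \left(-3\right) \left(-28\right) = -3 - -924 = -3 + 924 = 921$)
$k + d \left(\left(-42\right) 2\right) = 158 + 921 \left(\left(-42\right) 2\right) = 158 + 921 \left(-84\right) = 158 - 77364 = -77206$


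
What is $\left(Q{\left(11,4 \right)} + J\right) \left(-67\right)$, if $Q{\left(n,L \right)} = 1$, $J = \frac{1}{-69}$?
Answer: $- \frac{4556}{69} \approx -66.029$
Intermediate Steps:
$J = - \frac{1}{69} \approx -0.014493$
$\left(Q{\left(11,4 \right)} + J\right) \left(-67\right) = \left(1 - \frac{1}{69}\right) \left(-67\right) = \frac{68}{69} \left(-67\right) = - \frac{4556}{69}$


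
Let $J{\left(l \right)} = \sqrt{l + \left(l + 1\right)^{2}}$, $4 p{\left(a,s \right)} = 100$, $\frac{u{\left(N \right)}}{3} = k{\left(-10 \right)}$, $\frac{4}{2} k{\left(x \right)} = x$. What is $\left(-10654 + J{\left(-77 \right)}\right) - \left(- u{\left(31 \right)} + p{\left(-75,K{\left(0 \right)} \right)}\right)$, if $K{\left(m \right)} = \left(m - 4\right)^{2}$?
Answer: $-10694 + \sqrt{5699} \approx -10619.0$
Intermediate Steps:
$k{\left(x \right)} = \frac{x}{2}$
$u{\left(N \right)} = -15$ ($u{\left(N \right)} = 3 \cdot \frac{1}{2} \left(-10\right) = 3 \left(-5\right) = -15$)
$K{\left(m \right)} = \left(-4 + m\right)^{2}$
$p{\left(a,s \right)} = 25$ ($p{\left(a,s \right)} = \frac{1}{4} \cdot 100 = 25$)
$J{\left(l \right)} = \sqrt{l + \left(1 + l\right)^{2}}$
$\left(-10654 + J{\left(-77 \right)}\right) - \left(- u{\left(31 \right)} + p{\left(-75,K{\left(0 \right)} \right)}\right) = \left(-10654 + \sqrt{-77 + \left(1 - 77\right)^{2}}\right) - 40 = \left(-10654 + \sqrt{-77 + \left(-76\right)^{2}}\right) - 40 = \left(-10654 + \sqrt{-77 + 5776}\right) - 40 = \left(-10654 + \sqrt{5699}\right) - 40 = -10694 + \sqrt{5699}$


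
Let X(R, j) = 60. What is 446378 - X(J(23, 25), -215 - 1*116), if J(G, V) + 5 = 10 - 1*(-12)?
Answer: 446318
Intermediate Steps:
J(G, V) = 17 (J(G, V) = -5 + (10 - 1*(-12)) = -5 + (10 + 12) = -5 + 22 = 17)
446378 - X(J(23, 25), -215 - 1*116) = 446378 - 1*60 = 446378 - 60 = 446318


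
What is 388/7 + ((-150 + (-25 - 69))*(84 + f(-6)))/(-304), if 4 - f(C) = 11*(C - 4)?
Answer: 57017/266 ≈ 214.35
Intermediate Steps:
f(C) = 48 - 11*C (f(C) = 4 - 11*(C - 4) = 4 - 11*(-4 + C) = 4 - (-44 + 11*C) = 4 + (44 - 11*C) = 48 - 11*C)
388/7 + ((-150 + (-25 - 69))*(84 + f(-6)))/(-304) = 388/7 + ((-150 + (-25 - 69))*(84 + (48 - 11*(-6))))/(-304) = 388*(⅐) + ((-150 - 94)*(84 + (48 + 66)))*(-1/304) = 388/7 - 244*(84 + 114)*(-1/304) = 388/7 - 244*198*(-1/304) = 388/7 - 48312*(-1/304) = 388/7 + 6039/38 = 57017/266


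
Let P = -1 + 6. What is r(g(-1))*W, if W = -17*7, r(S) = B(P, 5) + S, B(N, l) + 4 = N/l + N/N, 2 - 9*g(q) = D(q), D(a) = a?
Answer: 595/3 ≈ 198.33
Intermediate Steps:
P = 5
g(q) = 2/9 - q/9
B(N, l) = -3 + N/l (B(N, l) = -4 + (N/l + N/N) = -4 + (N/l + 1) = -4 + (1 + N/l) = -3 + N/l)
r(S) = -2 + S (r(S) = (-3 + 5/5) + S = (-3 + 5*(⅕)) + S = (-3 + 1) + S = -2 + S)
W = -119
r(g(-1))*W = (-2 + (2/9 - ⅑*(-1)))*(-119) = (-2 + (2/9 + ⅑))*(-119) = (-2 + ⅓)*(-119) = -5/3*(-119) = 595/3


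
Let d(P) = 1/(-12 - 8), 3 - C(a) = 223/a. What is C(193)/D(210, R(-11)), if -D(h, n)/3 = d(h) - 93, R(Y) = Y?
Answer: 7120/1077519 ≈ 0.0066078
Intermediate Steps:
C(a) = 3 - 223/a
d(P) = -1/20 (d(P) = 1/(-20) = -1/20)
D(h, n) = 5583/20 (D(h, n) = -3*(-1/20 - 93) = -3*(-1861/20) = 5583/20)
C(193)/D(210, R(-11)) = (3 - 223/193)/(5583/20) = (3 - 223*1/193)*(20/5583) = (3 - 223/193)*(20/5583) = (356/193)*(20/5583) = 7120/1077519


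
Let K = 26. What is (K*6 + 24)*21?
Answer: 3780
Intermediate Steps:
(K*6 + 24)*21 = (26*6 + 24)*21 = (156 + 24)*21 = 180*21 = 3780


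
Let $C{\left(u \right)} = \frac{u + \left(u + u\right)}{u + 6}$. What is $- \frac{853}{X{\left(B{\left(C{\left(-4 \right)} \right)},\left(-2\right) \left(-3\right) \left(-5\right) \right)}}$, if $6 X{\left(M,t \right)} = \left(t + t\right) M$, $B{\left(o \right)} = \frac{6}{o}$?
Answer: $- \frac{853}{10} \approx -85.3$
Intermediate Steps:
$C{\left(u \right)} = \frac{3 u}{6 + u}$ ($C{\left(u \right)} = \frac{u + 2 u}{6 + u} = \frac{3 u}{6 + u}$)
$X{\left(M,t \right)} = \frac{M t}{3}$ ($X{\left(M,t \right)} = \frac{\left(t + t\right) M}{6} = \frac{2 t M}{6} = \frac{2 M t}{6} = \frac{M t}{3}$)
$- \frac{853}{X{\left(B{\left(C{\left(-4 \right)} \right)},\left(-2\right) \left(-3\right) \left(-5\right) \right)}} = - \frac{853}{\frac{1}{3} \frac{6}{3 \left(-4\right) \frac{1}{6 - 4}} \left(-2\right) \left(-3\right) \left(-5\right)} = - \frac{853}{\frac{1}{3} \frac{6}{3 \left(-4\right) \frac{1}{2}} \cdot 6 \left(-5\right)} = - \frac{853}{\frac{1}{3} \frac{6}{3 \left(-4\right) \frac{1}{2}} \left(-30\right)} = - \frac{853}{\frac{1}{3} \frac{6}{-6} \left(-30\right)} = - \frac{853}{\frac{1}{3} \cdot 6 \left(- \frac{1}{6}\right) \left(-30\right)} = - \frac{853}{\frac{1}{3} \left(-1\right) \left(-30\right)} = - \frac{853}{10}$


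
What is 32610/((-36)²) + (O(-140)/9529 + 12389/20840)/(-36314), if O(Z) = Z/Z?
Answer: 4899236557024783/194707596124080 ≈ 25.162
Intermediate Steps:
O(Z) = 1
32610/((-36)²) + (O(-140)/9529 + 12389/20840)/(-36314) = 32610/((-36)²) + (1/9529 + 12389/20840)/(-36314) = 32610/1296 + (1*(1/9529) + 12389*(1/20840))*(-1/36314) = 32610*(1/1296) + (1/9529 + 12389/20840)*(-1/36314) = 5435/216 + (118075621/198584360)*(-1/36314) = 5435/216 - 118075621/7211392449040 = 4899236557024783/194707596124080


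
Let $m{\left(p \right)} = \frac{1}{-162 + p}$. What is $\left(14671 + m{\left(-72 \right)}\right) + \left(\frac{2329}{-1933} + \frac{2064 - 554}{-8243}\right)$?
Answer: $\frac{54695489139529}{3728490246} \approx 14670.0$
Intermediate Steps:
$\left(14671 + m{\left(-72 \right)}\right) + \left(\frac{2329}{-1933} + \frac{2064 - 554}{-8243}\right) = \left(14671 + \frac{1}{-162 - 72}\right) + \left(\frac{2329}{-1933} + \frac{2064 - 554}{-8243}\right) = \left(14671 + \frac{1}{-234}\right) + \left(2329 \left(- \frac{1}{1933}\right) + 1510 \left(- \frac{1}{8243}\right)\right) = \left(14671 - \frac{1}{234}\right) - \frac{22116777}{15933719} = \frac{3433013}{234} - \frac{22116777}{15933719} = \frac{54695489139529}{3728490246}$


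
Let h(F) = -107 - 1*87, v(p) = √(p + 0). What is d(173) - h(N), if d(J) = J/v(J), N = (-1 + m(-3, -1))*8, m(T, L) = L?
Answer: 194 + √173 ≈ 207.15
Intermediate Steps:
v(p) = √p
N = -16 (N = (-1 - 1)*8 = -2*8 = -16)
h(F) = -194 (h(F) = -107 - 87 = -194)
d(J) = √J (d(J) = J/(√J) = J/√J = √J)
d(173) - h(N) = √173 - 1*(-194) = √173 + 194 = 194 + √173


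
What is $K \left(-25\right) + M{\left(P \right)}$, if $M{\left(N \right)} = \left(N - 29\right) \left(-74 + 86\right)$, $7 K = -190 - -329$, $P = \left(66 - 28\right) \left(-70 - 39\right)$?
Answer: $- \frac{353839}{7} \approx -50548.0$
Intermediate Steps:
$P = -4142$ ($P = 38 \left(-109\right) = -4142$)
$K = \frac{139}{7}$ ($K = \frac{-190 - -329}{7} = \frac{-190 + 329}{7} = \frac{1}{7} \cdot 139 = \frac{139}{7} \approx 19.857$)
$M{\left(N \right)} = -348 + 12 N$ ($M{\left(N \right)} = \left(-29 + N\right) 12 = -348 + 12 N$)
$K \left(-25\right) + M{\left(P \right)} = \frac{139}{7} \left(-25\right) + \left(-348 + 12 \left(-4142\right)\right) = - \frac{3475}{7} - 50052 = - \frac{353839}{7}$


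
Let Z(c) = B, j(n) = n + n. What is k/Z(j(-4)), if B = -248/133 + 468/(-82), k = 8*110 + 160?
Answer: -567112/4129 ≈ -137.35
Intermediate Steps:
j(n) = 2*n
k = 1040 (k = 880 + 160 = 1040)
B = -41290/5453 (B = -248*1/133 + 468*(-1/82) = -248/133 - 234/41 = -41290/5453 ≈ -7.5720)
Z(c) = -41290/5453
k/Z(j(-4)) = 1040/(-41290/5453) = 1040*(-5453/41290) = -567112/4129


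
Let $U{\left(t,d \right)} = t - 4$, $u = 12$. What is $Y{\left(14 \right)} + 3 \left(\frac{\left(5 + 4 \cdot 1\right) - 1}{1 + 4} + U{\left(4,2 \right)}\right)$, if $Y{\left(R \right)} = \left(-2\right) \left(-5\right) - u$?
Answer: $\frac{14}{5} \approx 2.8$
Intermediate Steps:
$U{\left(t,d \right)} = -4 + t$ ($U{\left(t,d \right)} = t - 4 = -4 + t$)
$Y{\left(R \right)} = -2$ ($Y{\left(R \right)} = \left(-2\right) \left(-5\right) - 12 = 10 - 12 = -2$)
$Y{\left(14 \right)} + 3 \left(\frac{\left(5 + 4 \cdot 1\right) - 1}{1 + 4} + U{\left(4,2 \right)}\right) = -2 + 3 \left(\frac{\left(5 + 4 \cdot 1\right) - 1}{1 + 4} + \left(-4 + 4\right)\right) = -2 + 3 \left(\frac{\left(5 + 4\right) - 1}{5} + 0\right) = -2 + 3 \left(\left(9 - 1\right) \frac{1}{5} + 0\right) = -2 + 3 \left(8 \cdot \frac{1}{5} + 0\right) = -2 + 3 \left(\frac{8}{5} + 0\right) = -2 + 3 \cdot \frac{8}{5} = -2 + \frac{24}{5} = \frac{14}{5}$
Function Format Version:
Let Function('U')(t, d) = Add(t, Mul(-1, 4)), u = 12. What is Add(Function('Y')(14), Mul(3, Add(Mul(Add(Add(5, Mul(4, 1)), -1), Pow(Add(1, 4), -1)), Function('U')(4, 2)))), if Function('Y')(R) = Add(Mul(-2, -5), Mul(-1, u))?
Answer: Rational(14, 5) ≈ 2.8000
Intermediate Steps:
Function('U')(t, d) = Add(-4, t) (Function('U')(t, d) = Add(t, -4) = Add(-4, t))
Function('Y')(R) = -2 (Function('Y')(R) = Add(Mul(-2, -5), Mul(-1, 12)) = Add(10, -12) = -2)
Add(Function('Y')(14), Mul(3, Add(Mul(Add(Add(5, Mul(4, 1)), -1), Pow(Add(1, 4), -1)), Function('U')(4, 2)))) = Add(-2, Mul(3, Add(Mul(Add(Add(5, Mul(4, 1)), -1), Pow(Add(1, 4), -1)), Add(-4, 4)))) = Add(-2, Mul(3, Add(Mul(Add(Add(5, 4), -1), Pow(5, -1)), 0))) = Add(-2, Mul(3, Add(Mul(Add(9, -1), Rational(1, 5)), 0))) = Add(-2, Mul(3, Add(Mul(8, Rational(1, 5)), 0))) = Add(-2, Mul(3, Add(Rational(8, 5), 0))) = Add(-2, Mul(3, Rational(8, 5))) = Add(-2, Rational(24, 5)) = Rational(14, 5)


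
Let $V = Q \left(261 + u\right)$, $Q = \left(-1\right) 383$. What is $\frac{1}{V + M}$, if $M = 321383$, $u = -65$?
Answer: $\frac{1}{246315} \approx 4.0598 \cdot 10^{-6}$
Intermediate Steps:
$Q = -383$
$V = -75068$ ($V = - 383 \left(261 - 65\right) = \left(-383\right) 196 = -75068$)
$\frac{1}{V + M} = \frac{1}{-75068 + 321383} = \frac{1}{246315}$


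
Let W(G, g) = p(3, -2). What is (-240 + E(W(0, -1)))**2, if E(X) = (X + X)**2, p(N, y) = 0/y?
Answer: 57600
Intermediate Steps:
p(N, y) = 0
W(G, g) = 0
E(X) = 4*X**2 (E(X) = (2*X)**2 = 4*X**2)
(-240 + E(W(0, -1)))**2 = (-240 + 4*0**2)**2 = (-240 + 4*0)**2 = (-240 + 0)**2 = (-240)**2 = 57600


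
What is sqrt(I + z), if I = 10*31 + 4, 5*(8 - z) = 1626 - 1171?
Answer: sqrt(231) ≈ 15.199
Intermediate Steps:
z = -83 (z = 8 - (1626 - 1171)/5 = 8 - 1/5*455 = 8 - 91 = -83)
I = 314 (I = 310 + 4 = 314)
sqrt(I + z) = sqrt(314 - 83) = sqrt(231)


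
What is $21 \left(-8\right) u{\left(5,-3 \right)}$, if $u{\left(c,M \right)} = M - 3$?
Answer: $1008$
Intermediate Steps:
$u{\left(c,M \right)} = -3 + M$
$21 \left(-8\right) u{\left(5,-3 \right)} = 21 \left(-8\right) \left(-3 - 3\right) = \left(-168\right) \left(-6\right) = 1008$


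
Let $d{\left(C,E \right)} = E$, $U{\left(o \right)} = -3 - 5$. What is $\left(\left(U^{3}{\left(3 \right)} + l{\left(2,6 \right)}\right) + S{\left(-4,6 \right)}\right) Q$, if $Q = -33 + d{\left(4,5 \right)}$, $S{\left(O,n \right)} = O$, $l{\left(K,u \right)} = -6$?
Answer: $14616$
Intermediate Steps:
$U{\left(o \right)} = -8$ ($U{\left(o \right)} = -3 - 5 = -8$)
$Q = -28$ ($Q = -33 + 5 = -28$)
$\left(\left(U^{3}{\left(3 \right)} + l{\left(2,6 \right)}\right) + S{\left(-4,6 \right)}\right) Q = \left(\left(\left(-8\right)^{3} - 6\right) - 4\right) \left(-28\right) = \left(\left(-512 - 6\right) - 4\right) \left(-28\right) = \left(-518 - 4\right) \left(-28\right) = \left(-522\right) \left(-28\right) = 14616$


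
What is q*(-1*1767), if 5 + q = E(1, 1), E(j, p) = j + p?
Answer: 5301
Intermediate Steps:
q = -3 (q = -5 + (1 + 1) = -5 + 2 = -3)
q*(-1*1767) = -(-3)*1767 = -3*(-1767) = 5301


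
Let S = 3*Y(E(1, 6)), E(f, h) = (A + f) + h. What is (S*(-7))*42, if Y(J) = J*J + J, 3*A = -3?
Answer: -37044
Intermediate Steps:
A = -1 (A = (⅓)*(-3) = -1)
E(f, h) = -1 + f + h (E(f, h) = (-1 + f) + h = -1 + f + h)
Y(J) = J + J² (Y(J) = J² + J = J + J²)
S = 126 (S = 3*((-1 + 1 + 6)*(1 + (-1 + 1 + 6))) = 3*(6*(1 + 6)) = 3*(6*7) = 3*42 = 126)
(S*(-7))*42 = (126*(-7))*42 = -882*42 = -37044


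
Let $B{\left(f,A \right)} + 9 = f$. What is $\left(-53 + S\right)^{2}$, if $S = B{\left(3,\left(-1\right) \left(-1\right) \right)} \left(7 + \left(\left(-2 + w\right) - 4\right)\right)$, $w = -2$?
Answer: $2209$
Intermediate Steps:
$B{\left(f,A \right)} = -9 + f$
$S = 6$ ($S = \left(-9 + 3\right) \left(7 - 8\right) = - 6 \left(7 - 8\right) = \left(-6\right) \left(-1\right) = 6$)
$\left(-53 + S\right)^{2} = \left(-53 + 6\right)^{2} = \left(-47\right)^{2} = 2209$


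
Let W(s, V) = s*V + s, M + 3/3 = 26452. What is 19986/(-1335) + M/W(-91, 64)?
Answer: -2047057/105287 ≈ -19.443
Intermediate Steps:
M = 26451 (M = -1 + 26452 = 26451)
W(s, V) = s + V*s (W(s, V) = V*s + s = s + V*s)
19986/(-1335) + M/W(-91, 64) = 19986/(-1335) + 26451/((-91*(1 + 64))) = 19986*(-1/1335) + 26451/((-91*65)) = -6662/445 + 26451/(-5915) = -6662/445 + 26451*(-1/5915) = -6662/445 - 26451/5915 = -2047057/105287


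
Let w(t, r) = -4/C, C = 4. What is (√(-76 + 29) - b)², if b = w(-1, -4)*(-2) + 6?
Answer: (-8 + I*√47)² ≈ 17.0 - 109.69*I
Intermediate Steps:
w(t, r) = -1 (w(t, r) = -4/4 = -4*¼ = -1)
b = 8 (b = -1*(-2) + 6 = 2 + 6 = 8)
(√(-76 + 29) - b)² = (√(-76 + 29) - 1*8)² = (√(-47) - 8)² = (I*√47 - 8)² = (-8 + I*√47)²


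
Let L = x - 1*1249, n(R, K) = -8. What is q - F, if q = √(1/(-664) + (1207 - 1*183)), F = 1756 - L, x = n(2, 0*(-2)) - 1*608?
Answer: -3621 + √112869210/332 ≈ -3589.0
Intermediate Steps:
x = -616 (x = -8 - 1*608 = -8 - 608 = -616)
L = -1865 (L = -616 - 1*1249 = -616 - 1249 = -1865)
F = 3621 (F = 1756 - 1*(-1865) = 1756 + 1865 = 3621)
q = √112869210/332 (q = √(-1/664 + (1207 - 183)) = √(-1/664 + 1024) = √(679935/664) = √112869210/332 ≈ 32.000)
q - F = √112869210/332 - 1*3621 = √112869210/332 - 3621 = -3621 + √112869210/332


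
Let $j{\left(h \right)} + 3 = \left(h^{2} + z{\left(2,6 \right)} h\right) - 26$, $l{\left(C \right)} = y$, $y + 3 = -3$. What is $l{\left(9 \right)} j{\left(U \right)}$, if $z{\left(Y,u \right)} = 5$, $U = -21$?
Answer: $-1842$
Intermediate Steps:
$y = -6$ ($y = -3 - 3 = -6$)
$l{\left(C \right)} = -6$
$j{\left(h \right)} = -29 + h^{2} + 5 h$ ($j{\left(h \right)} = -3 - \left(26 - h^{2} - 5 h\right) = -3 + \left(-26 + h^{2} + 5 h\right) = -29 + h^{2} + 5 h$)
$l{\left(9 \right)} j{\left(U \right)} = - 6 \left(-29 + \left(-21\right)^{2} + 5 \left(-21\right)\right) = - 6 \left(-29 + 441 - 105\right) = \left(-6\right) 307 = -1842$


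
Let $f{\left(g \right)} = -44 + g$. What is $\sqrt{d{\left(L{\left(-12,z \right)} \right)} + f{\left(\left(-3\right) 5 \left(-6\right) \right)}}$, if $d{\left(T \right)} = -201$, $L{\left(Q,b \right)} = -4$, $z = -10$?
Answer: $i \sqrt{155} \approx 12.45 i$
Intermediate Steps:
$\sqrt{d{\left(L{\left(-12,z \right)} \right)} + f{\left(\left(-3\right) 5 \left(-6\right) \right)}} = \sqrt{-201 - \left(44 - \left(-3\right) 5 \left(-6\right)\right)} = \sqrt{-201 - -46} = \sqrt{-201 + \left(-44 + 90\right)} = \sqrt{-201 + 46} = \sqrt{-155} = i \sqrt{155}$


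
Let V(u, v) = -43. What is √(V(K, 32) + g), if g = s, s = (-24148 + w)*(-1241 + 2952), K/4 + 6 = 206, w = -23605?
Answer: I*√81705426 ≈ 9039.1*I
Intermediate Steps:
K = 800 (K = -24 + 4*206 = -24 + 824 = 800)
s = -81705383 (s = (-24148 - 23605)*(-1241 + 2952) = -47753*1711 = -81705383)
g = -81705383
√(V(K, 32) + g) = √(-43 - 81705383) = √(-81705426) = I*√81705426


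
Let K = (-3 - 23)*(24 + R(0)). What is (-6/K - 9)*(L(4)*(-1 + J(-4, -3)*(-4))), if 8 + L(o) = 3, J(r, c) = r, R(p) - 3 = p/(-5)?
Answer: 26300/39 ≈ 674.36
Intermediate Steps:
R(p) = 3 - p/5 (R(p) = 3 + p/(-5) = 3 + p*(-⅕) = 3 - p/5)
L(o) = -5 (L(o) = -8 + 3 = -5)
K = -702 (K = (-3 - 23)*(24 + (3 - ⅕*0)) = -26*(24 + (3 + 0)) = -26*(24 + 3) = -26*27 = -702)
(-6/K - 9)*(L(4)*(-1 + J(-4, -3)*(-4))) = (-6/(-702) - 9)*(-5*(-1 - 4*(-4))) = (-6*(-1/702) - 9)*(-5*(-1 + 16)) = (1/117 - 9)*(-5*15) = -1052/117*(-75) = 26300/39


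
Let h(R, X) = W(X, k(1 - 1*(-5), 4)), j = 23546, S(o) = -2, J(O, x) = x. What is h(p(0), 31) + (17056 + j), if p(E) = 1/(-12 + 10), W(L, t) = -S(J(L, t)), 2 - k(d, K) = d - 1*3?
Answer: 40604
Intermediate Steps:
k(d, K) = 5 - d (k(d, K) = 2 - (d - 1*3) = 2 - (d - 3) = 2 - (-3 + d) = 2 + (3 - d) = 5 - d)
W(L, t) = 2 (W(L, t) = -1*(-2) = 2)
p(E) = -1/2 (p(E) = 1/(-2) = -1/2)
h(R, X) = 2
h(p(0), 31) + (17056 + j) = 2 + (17056 + 23546) = 2 + 40602 = 40604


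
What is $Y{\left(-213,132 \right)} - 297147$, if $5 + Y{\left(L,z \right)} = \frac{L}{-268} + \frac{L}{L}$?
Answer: $- \frac{79636255}{268} \approx -2.9715 \cdot 10^{5}$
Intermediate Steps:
$Y{\left(L,z \right)} = -4 - \frac{L}{268}$ ($Y{\left(L,z \right)} = -5 + \left(\frac{L}{-268} + \frac{L}{L}\right) = -5 + \left(L \left(- \frac{1}{268}\right) + 1\right) = -5 - \left(-1 + \frac{L}{268}\right) = -4 - \frac{L}{268}$)
$Y{\left(-213,132 \right)} - 297147 = \left(-4 - - \frac{213}{268}\right) - 297147 = \left(-4 + \frac{213}{268}\right) - 297147 = - \frac{859}{268} - 297147 = - \frac{79636255}{268}$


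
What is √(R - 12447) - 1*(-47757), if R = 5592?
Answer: 47757 + I*√6855 ≈ 47757.0 + 82.795*I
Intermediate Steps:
√(R - 12447) - 1*(-47757) = √(5592 - 12447) - 1*(-47757) = √(-6855) + 47757 = I*√6855 + 47757 = 47757 + I*√6855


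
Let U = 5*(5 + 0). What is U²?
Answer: 625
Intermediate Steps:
U = 25 (U = 5*5 = 25)
U² = 25² = 625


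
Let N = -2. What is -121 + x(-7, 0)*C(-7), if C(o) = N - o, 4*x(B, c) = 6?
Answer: -227/2 ≈ -113.50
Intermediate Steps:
x(B, c) = 3/2 (x(B, c) = (¼)*6 = 3/2)
C(o) = -2 - o
-121 + x(-7, 0)*C(-7) = -121 + 3*(-2 - 1*(-7))/2 = -121 + 3*(-2 + 7)/2 = -121 + (3/2)*5 = -121 + 15/2 = -227/2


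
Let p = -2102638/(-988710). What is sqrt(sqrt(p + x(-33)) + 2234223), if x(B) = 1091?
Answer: sqrt(546014756970973575 + 1977420*sqrt(16696612227345))/494355 ≈ 1494.7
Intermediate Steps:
p = 1051319/494355 (p = -2102638*(-1/988710) = 1051319/494355 ≈ 2.1266)
sqrt(sqrt(p + x(-33)) + 2234223) = sqrt(sqrt(1051319/494355 + 1091) + 2234223) = sqrt(sqrt(540392624/494355) + 2234223) = sqrt(4*sqrt(16696612227345)/494355 + 2234223) = sqrt(2234223 + 4*sqrt(16696612227345)/494355)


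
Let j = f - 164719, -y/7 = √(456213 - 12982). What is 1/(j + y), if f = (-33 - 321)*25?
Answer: -173569/30104479442 + 7*√443231/30104479442 ≈ -5.6108e-6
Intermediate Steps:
f = -8850 (f = -354*25 = -8850)
y = -7*√443231 (y = -7*√(456213 - 12982) = -7*√443231 ≈ -4660.3)
j = -173569 (j = -8850 - 164719 = -173569)
1/(j + y) = 1/(-173569 - 7*√443231)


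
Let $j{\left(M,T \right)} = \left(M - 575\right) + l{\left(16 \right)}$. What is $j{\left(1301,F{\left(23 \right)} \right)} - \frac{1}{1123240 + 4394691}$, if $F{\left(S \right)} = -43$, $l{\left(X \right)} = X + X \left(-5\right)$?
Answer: $\frac{3652870321}{5517931} \approx 662.0$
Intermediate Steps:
$l{\left(X \right)} = - 4 X$ ($l{\left(X \right)} = X - 5 X = - 4 X$)
$j{\left(M,T \right)} = -639 + M$ ($j{\left(M,T \right)} = \left(M - 575\right) - 64 = \left(-575 + M\right) - 64 = -639 + M$)
$j{\left(1301,F{\left(23 \right)} \right)} - \frac{1}{1123240 + 4394691} = \left(-639 + 1301\right) - \frac{1}{1123240 + 4394691} = 662 - \frac{1}{5517931} = \frac{3652870321}{5517931}$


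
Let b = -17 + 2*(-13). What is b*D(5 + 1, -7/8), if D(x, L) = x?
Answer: -258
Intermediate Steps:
b = -43 (b = -17 - 26 = -43)
b*D(5 + 1, -7/8) = -43*(5 + 1) = -43*6 = -258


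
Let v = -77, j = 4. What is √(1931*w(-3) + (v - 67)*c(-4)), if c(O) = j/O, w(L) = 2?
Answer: √4006 ≈ 63.293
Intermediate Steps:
c(O) = 4/O
√(1931*w(-3) + (v - 67)*c(-4)) = √(1931*2 + (-77 - 67)*(4/(-4))) = √(3862 - 576*(-1)/4) = √(3862 - 144*(-1)) = √(3862 + 144) = √4006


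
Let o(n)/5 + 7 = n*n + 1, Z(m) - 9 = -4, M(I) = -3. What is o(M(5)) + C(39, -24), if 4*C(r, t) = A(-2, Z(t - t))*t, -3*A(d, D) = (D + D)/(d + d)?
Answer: 10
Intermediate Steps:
Z(m) = 5 (Z(m) = 9 - 4 = 5)
A(d, D) = -D/(3*d) (A(d, D) = -(D + D)/(3*(d + d)) = -2*D/(3*(2*d)) = -2*D*1/(2*d)/3 = -D/(3*d))
C(r, t) = 5*t/24 (C(r, t) = ((-1/3*5/(-2))*t)/4 = ((-1/3*5*(-1/2))*t)/4 = (5*t/6)/4 = 5*t/24)
o(n) = -30 + 5*n**2 (o(n) = -35 + 5*(n*n + 1) = -35 + 5*(n**2 + 1) = -35 + 5*(1 + n**2) = -35 + (5 + 5*n**2) = -30 + 5*n**2)
o(M(5)) + C(39, -24) = (-30 + 5*(-3)**2) + (5/24)*(-24) = (-30 + 5*9) - 5 = (-30 + 45) - 5 = 15 - 5 = 10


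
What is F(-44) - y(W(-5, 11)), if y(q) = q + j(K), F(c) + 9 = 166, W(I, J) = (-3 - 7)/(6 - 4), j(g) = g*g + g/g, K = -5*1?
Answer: 136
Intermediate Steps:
K = -5
j(g) = 1 + g**2 (j(g) = g**2 + 1 = 1 + g**2)
W(I, J) = -5 (W(I, J) = -10/2 = -10*1/2 = -5)
F(c) = 157 (F(c) = -9 + 166 = 157)
y(q) = 26 + q (y(q) = q + (1 + (-5)**2) = q + (1 + 25) = q + 26 = 26 + q)
F(-44) - y(W(-5, 11)) = 157 - (26 - 5) = 157 - 1*21 = 157 - 21 = 136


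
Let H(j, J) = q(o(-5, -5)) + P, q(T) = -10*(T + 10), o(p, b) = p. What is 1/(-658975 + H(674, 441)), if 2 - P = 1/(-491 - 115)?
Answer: -606/399367937 ≈ -1.5174e-6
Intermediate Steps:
q(T) = -100 - 10*T (q(T) = -10*(10 + T) = -100 - 10*T)
P = 1213/606 (P = 2 - 1/(-491 - 115) = 2 - 1/(-606) = 2 - 1*(-1/606) = 2 + 1/606 = 1213/606 ≈ 2.0017)
H(j, J) = -29087/606 (H(j, J) = (-100 - 10*(-5)) + 1213/606 = (-100 + 50) + 1213/606 = -50 + 1213/606 = -29087/606)
1/(-658975 + H(674, 441)) = 1/(-658975 - 29087/606) = 1/(-399367937/606) = -606/399367937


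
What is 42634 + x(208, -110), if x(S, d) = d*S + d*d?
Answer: 31854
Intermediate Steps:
x(S, d) = d² + S*d (x(S, d) = S*d + d² = d² + S*d)
42634 + x(208, -110) = 42634 - 110*(208 - 110) = 42634 - 110*98 = 42634 - 10780 = 31854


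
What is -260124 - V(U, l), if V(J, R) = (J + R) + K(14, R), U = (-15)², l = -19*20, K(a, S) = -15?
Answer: -259954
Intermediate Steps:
l = -380
U = 225
V(J, R) = -15 + J + R (V(J, R) = (J + R) - 15 = -15 + J + R)
-260124 - V(U, l) = -260124 - (-15 + 225 - 380) = -260124 - 1*(-170) = -260124 + 170 = -259954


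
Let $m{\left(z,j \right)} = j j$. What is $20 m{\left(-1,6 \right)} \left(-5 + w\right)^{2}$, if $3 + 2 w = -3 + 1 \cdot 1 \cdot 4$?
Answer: $25920$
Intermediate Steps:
$m{\left(z,j \right)} = j^{2}$
$w = -1$ ($w = - \frac{3}{2} + \frac{-3 + 1 \cdot 1 \cdot 4}{2} = - \frac{3}{2} + \frac{-3 + 1 \cdot 4}{2} = - \frac{3}{2} + \frac{-3 + 4}{2} = - \frac{3}{2} + \frac{1}{2} \cdot 1 = - \frac{3}{2} + \frac{1}{2} = -1$)
$20 m{\left(-1,6 \right)} \left(-5 + w\right)^{2} = 20 \cdot 6^{2} \left(-5 - 1\right)^{2} = 20 \cdot 36 \left(-6\right)^{2} = 720 \cdot 36 = 25920$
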